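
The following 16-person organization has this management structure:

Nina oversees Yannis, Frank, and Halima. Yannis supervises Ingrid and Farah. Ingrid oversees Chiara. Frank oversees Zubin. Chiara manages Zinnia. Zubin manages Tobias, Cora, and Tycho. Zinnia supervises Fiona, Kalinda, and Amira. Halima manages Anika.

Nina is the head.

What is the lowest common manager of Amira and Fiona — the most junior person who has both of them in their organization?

Amira's chain of managers is Zinnia, Chiara, Ingrid, Yannis, Nina. Fiona's chain of managers is Zinnia, Chiara, Ingrid, Yannis, Nina. The first manager that appears in both chains is Zinnia.

Zinnia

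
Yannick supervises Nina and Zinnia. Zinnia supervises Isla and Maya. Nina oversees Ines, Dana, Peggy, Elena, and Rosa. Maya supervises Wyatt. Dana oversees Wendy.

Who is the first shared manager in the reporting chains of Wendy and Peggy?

Nina

Wendy's chain of managers is Dana, Nina, Yannick. Peggy's chain of managers is Nina, Yannick. The first manager that appears in both chains is Nina.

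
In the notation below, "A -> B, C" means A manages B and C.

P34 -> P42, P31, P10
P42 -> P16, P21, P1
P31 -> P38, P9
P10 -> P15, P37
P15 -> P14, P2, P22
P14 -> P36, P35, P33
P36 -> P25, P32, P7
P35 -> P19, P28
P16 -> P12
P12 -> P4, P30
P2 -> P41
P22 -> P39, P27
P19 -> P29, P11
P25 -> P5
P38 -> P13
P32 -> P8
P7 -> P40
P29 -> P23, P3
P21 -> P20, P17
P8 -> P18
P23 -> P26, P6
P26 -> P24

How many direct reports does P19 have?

2

P19 directly manages P29, P11. That is 2 direct reports.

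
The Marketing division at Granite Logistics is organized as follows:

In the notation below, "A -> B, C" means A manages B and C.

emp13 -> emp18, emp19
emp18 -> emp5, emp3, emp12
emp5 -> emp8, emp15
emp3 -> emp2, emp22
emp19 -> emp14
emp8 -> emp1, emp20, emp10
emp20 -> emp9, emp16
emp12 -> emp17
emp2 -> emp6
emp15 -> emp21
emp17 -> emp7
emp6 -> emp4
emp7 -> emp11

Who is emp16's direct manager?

emp20

emp16 reports directly to emp20.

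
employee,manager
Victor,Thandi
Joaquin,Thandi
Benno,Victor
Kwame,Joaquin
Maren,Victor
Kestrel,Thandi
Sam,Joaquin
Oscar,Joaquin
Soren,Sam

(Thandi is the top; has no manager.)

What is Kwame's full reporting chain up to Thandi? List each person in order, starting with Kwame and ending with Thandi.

Kwame reports to Joaquin. Joaquin reports to Thandi. Thandi is at the top.

Kwame -> Joaquin -> Thandi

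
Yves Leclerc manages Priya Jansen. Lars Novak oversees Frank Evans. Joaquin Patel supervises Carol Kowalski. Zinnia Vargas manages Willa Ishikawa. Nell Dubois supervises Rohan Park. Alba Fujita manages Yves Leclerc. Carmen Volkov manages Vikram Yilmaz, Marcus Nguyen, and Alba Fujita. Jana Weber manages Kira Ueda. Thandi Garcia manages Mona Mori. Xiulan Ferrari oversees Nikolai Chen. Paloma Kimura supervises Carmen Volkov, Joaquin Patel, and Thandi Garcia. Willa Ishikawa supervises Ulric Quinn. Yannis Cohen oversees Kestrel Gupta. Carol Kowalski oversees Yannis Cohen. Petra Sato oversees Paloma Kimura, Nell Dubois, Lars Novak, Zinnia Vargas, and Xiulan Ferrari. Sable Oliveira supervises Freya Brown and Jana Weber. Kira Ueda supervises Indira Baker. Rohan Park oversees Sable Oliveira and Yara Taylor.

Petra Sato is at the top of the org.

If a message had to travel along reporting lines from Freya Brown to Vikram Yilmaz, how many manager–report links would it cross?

Freya Brown is 4 levels below Petra Sato, and Vikram Yilmaz is 3 levels below Petra Sato (their lowest common manager). The shortest path runs up from Freya Brown to Petra Sato and back down to Vikram Yilmaz: 4 + 3 = 7 links.

7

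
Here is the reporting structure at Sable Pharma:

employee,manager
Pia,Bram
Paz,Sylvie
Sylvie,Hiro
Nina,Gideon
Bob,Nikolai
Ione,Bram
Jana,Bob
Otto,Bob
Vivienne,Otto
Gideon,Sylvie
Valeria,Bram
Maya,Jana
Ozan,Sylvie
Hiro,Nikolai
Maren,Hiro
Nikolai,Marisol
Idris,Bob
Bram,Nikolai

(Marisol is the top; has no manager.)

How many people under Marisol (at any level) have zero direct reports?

10

The people in Marisol's organization with no one reporting to them are Pia, Valeria, Ione, Maren, Ozan, Nina, Paz, Idris, Maya, Vivienne. That is 10.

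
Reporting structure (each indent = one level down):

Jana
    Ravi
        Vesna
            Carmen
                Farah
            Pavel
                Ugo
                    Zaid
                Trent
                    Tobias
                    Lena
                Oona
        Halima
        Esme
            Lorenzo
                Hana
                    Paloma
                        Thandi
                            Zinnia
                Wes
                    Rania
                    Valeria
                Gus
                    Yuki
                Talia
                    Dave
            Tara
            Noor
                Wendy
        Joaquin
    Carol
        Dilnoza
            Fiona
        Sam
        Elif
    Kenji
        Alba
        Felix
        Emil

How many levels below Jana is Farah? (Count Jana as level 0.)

Chain from Farah up to Jana: Farah → Carmen → Vesna → Ravi → Jana. That is 4 steps up, so Farah is 4 levels below Jana.

4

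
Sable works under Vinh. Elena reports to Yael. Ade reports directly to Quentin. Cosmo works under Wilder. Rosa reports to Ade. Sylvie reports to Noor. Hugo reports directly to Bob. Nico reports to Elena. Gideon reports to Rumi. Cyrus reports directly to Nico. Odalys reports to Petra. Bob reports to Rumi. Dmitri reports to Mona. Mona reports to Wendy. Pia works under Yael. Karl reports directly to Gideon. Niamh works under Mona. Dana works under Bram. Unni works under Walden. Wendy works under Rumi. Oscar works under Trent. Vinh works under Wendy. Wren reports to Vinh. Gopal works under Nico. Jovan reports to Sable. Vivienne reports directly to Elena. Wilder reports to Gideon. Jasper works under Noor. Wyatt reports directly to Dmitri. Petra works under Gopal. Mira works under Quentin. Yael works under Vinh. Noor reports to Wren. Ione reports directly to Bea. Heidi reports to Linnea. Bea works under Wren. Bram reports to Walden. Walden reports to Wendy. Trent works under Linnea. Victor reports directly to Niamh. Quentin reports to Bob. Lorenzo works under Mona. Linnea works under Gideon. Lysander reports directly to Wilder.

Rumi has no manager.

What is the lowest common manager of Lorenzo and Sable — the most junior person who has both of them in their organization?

Lorenzo's chain of managers is Mona, Wendy, Rumi. Sable's chain of managers is Vinh, Wendy, Rumi. The first manager that appears in both chains is Wendy.

Wendy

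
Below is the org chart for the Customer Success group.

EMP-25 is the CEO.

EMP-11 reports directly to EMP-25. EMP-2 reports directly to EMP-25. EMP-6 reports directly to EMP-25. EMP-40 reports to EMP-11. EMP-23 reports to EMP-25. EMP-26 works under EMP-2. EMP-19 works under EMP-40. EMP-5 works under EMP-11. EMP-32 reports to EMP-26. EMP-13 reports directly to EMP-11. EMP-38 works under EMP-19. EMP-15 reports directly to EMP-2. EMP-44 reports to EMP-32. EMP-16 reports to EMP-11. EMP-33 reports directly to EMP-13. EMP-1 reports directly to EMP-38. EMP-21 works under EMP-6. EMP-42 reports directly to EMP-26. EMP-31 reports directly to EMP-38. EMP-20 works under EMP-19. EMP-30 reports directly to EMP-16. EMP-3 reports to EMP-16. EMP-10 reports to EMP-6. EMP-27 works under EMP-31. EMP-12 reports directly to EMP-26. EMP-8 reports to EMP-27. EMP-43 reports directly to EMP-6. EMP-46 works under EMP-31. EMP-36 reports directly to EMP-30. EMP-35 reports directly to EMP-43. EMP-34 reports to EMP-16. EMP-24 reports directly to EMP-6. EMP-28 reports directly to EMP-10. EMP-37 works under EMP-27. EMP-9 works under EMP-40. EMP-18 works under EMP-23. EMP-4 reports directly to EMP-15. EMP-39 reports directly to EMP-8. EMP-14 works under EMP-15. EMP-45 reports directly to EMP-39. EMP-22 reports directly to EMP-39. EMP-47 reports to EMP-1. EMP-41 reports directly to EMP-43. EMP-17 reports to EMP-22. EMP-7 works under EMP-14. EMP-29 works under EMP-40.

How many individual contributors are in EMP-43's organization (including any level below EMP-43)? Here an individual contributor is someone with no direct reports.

2

The people in EMP-43's organization with no one reporting to them are EMP-41, EMP-35. That is 2.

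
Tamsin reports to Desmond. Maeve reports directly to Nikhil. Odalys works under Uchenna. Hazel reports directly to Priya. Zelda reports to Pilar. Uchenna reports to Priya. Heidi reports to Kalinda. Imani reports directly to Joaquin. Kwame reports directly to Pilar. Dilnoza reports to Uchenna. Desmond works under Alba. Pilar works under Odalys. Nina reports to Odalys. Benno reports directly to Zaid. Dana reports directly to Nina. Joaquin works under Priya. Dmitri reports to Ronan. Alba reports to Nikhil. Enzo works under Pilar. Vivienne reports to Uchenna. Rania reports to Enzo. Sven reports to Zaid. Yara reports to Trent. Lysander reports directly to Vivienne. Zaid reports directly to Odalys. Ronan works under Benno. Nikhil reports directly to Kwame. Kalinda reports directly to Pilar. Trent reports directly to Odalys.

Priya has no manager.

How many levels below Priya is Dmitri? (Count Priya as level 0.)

Chain from Dmitri up to Priya: Dmitri → Ronan → Benno → Zaid → Odalys → Uchenna → Priya. That is 6 steps up, so Dmitri is 6 levels below Priya.

6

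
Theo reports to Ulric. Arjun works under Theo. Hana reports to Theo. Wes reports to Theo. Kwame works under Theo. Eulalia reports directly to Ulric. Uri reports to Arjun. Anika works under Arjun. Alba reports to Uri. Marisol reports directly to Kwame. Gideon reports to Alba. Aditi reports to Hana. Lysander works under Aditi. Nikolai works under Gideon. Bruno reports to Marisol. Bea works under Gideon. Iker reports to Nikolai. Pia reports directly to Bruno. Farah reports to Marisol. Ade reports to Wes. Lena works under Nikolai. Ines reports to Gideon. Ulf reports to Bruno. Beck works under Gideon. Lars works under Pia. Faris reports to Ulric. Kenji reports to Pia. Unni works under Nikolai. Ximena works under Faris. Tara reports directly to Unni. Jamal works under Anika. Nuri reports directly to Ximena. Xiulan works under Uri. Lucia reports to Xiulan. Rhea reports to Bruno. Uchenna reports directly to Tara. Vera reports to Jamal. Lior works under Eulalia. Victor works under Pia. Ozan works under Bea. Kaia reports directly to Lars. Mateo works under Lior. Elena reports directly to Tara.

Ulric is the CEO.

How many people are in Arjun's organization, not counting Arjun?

19

Arjun directly manages Uri, Anika. Under Uri: Xiulan, Lucia, Alba, Gideon, Beck, Ines, Bea, Ozan, Nikolai, Unni, Tara, Elena, Uchenna, Lena, Iker (15). Under Anika: Jamal, Vera (2). So Arjun's organization is 2 direct reports plus everyone under them: 16 + 3 = 19.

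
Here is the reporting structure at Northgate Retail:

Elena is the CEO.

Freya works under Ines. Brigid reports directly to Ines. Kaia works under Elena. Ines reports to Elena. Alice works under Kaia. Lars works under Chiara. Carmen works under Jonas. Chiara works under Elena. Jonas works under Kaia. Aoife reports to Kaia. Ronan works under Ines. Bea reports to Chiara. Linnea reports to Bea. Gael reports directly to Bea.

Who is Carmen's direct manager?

Jonas

Carmen reports directly to Jonas.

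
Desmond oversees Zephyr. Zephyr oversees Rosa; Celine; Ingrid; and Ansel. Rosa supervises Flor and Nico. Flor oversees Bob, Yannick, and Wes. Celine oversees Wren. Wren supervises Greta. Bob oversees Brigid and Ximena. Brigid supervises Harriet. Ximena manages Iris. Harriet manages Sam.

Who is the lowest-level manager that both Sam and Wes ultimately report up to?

Flor

Sam's chain of managers is Harriet, Brigid, Bob, Flor, Rosa, Zephyr, Desmond. Wes's chain of managers is Flor, Rosa, Zephyr, Desmond. The first manager that appears in both chains is Flor.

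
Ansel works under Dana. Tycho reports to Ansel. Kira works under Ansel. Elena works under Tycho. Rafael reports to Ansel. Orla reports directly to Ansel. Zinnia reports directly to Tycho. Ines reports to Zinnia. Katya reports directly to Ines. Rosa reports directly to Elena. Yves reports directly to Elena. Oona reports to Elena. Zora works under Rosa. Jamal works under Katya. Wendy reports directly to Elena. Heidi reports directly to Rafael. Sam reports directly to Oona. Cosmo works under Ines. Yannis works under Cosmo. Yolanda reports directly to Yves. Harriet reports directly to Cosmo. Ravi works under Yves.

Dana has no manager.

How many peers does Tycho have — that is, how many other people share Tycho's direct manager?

Tycho reports to Ansel. Ansel's other direct reports are Kira, Rafael, Orla — 3 peers.

3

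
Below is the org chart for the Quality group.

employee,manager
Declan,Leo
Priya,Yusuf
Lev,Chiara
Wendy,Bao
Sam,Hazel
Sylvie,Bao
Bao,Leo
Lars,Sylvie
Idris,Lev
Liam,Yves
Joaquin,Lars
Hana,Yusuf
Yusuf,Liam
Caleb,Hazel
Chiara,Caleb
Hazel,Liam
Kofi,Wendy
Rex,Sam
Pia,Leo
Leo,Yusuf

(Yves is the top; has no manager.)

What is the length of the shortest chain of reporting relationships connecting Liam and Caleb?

2

Caleb is in Liam's organization: the chain from Caleb up to Liam is Caleb → Hazel → Liam, which is 2 links.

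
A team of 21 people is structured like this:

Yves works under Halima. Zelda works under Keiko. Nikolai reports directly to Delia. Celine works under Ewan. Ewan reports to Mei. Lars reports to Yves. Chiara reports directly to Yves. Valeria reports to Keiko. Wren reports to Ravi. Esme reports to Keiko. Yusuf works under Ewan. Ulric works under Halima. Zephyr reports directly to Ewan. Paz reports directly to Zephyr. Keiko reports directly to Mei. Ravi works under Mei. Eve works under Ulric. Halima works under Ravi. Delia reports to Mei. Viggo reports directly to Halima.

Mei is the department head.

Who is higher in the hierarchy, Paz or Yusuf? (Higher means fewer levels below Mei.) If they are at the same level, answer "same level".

Yusuf

Paz is 3 levels below Mei; Yusuf is 2. Yusuf is higher.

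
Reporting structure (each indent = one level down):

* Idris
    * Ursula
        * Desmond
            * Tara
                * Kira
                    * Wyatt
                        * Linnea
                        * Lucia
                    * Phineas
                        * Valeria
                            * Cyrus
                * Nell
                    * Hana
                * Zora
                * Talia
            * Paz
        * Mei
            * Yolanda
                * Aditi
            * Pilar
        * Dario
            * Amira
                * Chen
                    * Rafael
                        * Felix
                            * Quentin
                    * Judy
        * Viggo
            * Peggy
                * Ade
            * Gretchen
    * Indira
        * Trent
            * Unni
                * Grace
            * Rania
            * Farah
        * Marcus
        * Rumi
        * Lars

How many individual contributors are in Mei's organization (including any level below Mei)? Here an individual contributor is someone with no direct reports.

2

The people in Mei's organization with no one reporting to them are Pilar, Aditi. That is 2.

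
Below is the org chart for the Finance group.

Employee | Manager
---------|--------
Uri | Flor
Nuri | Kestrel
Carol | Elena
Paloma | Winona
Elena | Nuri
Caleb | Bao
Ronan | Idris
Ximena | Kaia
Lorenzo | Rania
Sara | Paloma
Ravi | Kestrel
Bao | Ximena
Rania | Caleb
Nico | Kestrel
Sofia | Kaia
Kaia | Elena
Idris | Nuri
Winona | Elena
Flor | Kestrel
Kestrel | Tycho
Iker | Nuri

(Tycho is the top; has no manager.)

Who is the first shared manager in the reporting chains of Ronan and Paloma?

Ronan's chain of managers is Idris, Nuri, Kestrel, Tycho. Paloma's chain of managers is Winona, Elena, Nuri, Kestrel, Tycho. The first manager that appears in both chains is Nuri.

Nuri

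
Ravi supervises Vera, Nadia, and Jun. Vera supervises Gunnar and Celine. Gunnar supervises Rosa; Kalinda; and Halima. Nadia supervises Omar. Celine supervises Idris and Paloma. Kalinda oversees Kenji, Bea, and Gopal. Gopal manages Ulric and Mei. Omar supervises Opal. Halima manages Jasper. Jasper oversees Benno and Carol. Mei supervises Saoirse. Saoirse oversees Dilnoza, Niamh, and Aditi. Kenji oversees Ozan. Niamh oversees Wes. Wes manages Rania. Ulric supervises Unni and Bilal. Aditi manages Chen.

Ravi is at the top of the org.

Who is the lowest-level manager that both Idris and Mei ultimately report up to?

Vera

Idris's chain of managers is Celine, Vera, Ravi. Mei's chain of managers is Gopal, Kalinda, Gunnar, Vera, Ravi. The first manager that appears in both chains is Vera.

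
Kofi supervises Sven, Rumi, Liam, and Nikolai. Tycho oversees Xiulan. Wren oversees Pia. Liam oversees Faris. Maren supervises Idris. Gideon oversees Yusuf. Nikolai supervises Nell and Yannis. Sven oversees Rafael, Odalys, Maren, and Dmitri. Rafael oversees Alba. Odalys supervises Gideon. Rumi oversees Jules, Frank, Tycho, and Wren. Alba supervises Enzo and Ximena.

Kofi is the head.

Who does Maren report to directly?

Sven

Maren reports directly to Sven.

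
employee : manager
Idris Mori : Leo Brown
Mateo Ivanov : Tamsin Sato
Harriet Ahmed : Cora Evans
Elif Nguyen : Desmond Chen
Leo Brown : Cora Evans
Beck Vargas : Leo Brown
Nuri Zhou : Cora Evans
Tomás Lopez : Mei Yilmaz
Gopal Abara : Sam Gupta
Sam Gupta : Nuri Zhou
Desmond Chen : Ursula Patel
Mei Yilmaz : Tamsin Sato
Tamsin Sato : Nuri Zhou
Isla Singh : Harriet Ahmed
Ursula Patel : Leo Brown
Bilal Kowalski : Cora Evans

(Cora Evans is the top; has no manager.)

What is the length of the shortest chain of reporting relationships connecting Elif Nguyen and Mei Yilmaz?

Elif Nguyen is 4 levels below Cora Evans, and Mei Yilmaz is 3 levels below Cora Evans (their lowest common manager). The shortest path runs up from Elif Nguyen to Cora Evans and back down to Mei Yilmaz: 4 + 3 = 7 links.

7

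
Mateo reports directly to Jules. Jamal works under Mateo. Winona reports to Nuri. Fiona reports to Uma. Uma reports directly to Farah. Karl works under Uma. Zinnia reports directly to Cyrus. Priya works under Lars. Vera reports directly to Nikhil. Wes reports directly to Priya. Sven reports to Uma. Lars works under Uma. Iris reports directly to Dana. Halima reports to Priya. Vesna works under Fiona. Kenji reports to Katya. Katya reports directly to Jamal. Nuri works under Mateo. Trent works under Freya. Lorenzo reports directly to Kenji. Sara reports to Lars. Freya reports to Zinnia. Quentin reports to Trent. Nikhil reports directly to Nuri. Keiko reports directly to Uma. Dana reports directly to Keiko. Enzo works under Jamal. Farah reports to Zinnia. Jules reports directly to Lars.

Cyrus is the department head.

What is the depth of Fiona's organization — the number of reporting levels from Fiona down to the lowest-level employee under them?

The longest chain under Fiona runs Fiona → Vesna, which is 1 level below Fiona.

1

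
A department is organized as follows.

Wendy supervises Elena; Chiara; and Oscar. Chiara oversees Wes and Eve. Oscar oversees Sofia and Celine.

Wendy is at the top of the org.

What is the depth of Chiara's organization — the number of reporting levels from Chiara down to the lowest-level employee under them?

The longest chain under Chiara runs Chiara → Wes, which is 1 level below Chiara.

1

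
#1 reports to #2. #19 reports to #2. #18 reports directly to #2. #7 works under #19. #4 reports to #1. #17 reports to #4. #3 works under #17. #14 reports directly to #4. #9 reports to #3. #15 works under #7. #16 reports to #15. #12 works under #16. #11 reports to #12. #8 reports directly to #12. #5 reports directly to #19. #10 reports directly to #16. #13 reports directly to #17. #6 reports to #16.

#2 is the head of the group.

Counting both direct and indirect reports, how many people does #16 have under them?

5

#16 directly manages #12, #10, #6. Under #12: #8, #11 (2). #10 has no reports. #6 has no reports. So #16's organization is 3 direct reports plus everyone under them: 3 + 1 + 1 = 5.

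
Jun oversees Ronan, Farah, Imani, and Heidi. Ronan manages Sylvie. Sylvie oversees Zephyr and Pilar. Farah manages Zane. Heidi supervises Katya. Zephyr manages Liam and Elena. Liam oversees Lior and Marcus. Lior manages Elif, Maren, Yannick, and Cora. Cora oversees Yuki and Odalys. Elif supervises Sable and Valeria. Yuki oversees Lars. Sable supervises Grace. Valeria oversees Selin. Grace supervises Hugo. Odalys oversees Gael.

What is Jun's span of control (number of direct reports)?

4

Jun directly manages Ronan, Farah, Heidi, Imani. That is 4 direct reports.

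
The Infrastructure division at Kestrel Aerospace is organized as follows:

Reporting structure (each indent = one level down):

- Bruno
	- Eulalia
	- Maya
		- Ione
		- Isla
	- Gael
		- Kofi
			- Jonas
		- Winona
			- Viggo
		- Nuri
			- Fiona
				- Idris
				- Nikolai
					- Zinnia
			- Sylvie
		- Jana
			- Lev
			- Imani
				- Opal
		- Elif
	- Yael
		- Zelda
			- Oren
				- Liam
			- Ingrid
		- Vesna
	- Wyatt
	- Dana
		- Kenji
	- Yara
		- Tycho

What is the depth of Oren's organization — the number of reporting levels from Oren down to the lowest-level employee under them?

The longest chain under Oren runs Oren → Liam, which is 1 level below Oren.

1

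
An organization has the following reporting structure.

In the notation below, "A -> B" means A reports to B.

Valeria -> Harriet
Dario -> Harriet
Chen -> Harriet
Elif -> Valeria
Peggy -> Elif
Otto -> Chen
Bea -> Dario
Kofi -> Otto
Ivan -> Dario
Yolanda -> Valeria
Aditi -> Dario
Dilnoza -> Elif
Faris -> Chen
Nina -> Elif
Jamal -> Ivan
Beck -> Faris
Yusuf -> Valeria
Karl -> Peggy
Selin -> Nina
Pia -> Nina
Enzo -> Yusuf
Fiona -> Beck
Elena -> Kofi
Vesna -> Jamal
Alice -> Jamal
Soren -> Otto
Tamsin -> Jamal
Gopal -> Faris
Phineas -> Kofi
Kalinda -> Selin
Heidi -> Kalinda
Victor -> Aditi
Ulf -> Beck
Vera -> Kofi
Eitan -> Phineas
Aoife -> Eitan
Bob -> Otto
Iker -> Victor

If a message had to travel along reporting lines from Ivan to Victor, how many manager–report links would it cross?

Ivan is 1 level below Dario, and Victor is 2 levels below Dario (their lowest common manager). The shortest path runs up from Ivan to Dario and back down to Victor: 1 + 2 = 3 links.

3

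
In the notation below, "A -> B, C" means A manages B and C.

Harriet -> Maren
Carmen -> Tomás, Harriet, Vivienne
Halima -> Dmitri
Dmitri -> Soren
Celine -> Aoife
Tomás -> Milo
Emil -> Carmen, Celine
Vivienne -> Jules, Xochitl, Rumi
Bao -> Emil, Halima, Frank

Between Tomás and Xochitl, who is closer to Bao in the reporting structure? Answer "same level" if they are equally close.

Tomás is 3 levels below Bao; Xochitl is 4. Tomás is higher.

Tomás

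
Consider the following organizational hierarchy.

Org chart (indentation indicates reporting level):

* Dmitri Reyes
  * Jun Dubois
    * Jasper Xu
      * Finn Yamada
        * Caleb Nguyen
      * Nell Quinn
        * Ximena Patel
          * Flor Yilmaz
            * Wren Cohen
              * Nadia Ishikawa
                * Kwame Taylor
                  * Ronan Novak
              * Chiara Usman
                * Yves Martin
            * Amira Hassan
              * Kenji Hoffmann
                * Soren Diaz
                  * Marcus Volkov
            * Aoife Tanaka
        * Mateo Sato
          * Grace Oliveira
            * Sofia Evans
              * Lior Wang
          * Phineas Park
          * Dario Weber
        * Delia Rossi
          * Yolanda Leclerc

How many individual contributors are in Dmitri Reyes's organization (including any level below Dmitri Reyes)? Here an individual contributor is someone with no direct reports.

9

The people in Dmitri Reyes's organization with no one reporting to them are Yolanda Leclerc, Dario Weber, Phineas Park, Lior Wang, Aoife Tanaka, Marcus Volkov, Yves Martin, Ronan Novak, Caleb Nguyen. That is 9.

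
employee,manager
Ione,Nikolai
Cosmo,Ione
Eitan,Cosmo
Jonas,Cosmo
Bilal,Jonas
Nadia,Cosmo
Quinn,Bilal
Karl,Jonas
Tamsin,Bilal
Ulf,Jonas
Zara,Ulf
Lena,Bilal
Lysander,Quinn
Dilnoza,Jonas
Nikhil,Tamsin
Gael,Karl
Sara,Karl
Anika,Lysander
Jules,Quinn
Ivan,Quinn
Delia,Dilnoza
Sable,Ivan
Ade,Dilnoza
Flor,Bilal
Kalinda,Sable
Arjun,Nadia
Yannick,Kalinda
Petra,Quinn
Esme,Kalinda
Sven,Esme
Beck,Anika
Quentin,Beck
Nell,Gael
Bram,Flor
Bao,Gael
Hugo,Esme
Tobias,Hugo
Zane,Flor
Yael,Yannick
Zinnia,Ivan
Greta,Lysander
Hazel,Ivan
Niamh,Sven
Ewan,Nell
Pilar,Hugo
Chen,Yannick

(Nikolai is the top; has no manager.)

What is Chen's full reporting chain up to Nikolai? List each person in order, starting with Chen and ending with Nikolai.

Chen reports to Yannick. Yannick reports to Kalinda. Kalinda reports to Sable. Sable reports to Ivan. Ivan reports to Quinn. Quinn reports to Bilal. Bilal reports to Jonas. Jonas reports to Cosmo. Cosmo reports to Ione. Ione reports to Nikolai. Nikolai is at the top.

Chen -> Yannick -> Kalinda -> Sable -> Ivan -> Quinn -> Bilal -> Jonas -> Cosmo -> Ione -> Nikolai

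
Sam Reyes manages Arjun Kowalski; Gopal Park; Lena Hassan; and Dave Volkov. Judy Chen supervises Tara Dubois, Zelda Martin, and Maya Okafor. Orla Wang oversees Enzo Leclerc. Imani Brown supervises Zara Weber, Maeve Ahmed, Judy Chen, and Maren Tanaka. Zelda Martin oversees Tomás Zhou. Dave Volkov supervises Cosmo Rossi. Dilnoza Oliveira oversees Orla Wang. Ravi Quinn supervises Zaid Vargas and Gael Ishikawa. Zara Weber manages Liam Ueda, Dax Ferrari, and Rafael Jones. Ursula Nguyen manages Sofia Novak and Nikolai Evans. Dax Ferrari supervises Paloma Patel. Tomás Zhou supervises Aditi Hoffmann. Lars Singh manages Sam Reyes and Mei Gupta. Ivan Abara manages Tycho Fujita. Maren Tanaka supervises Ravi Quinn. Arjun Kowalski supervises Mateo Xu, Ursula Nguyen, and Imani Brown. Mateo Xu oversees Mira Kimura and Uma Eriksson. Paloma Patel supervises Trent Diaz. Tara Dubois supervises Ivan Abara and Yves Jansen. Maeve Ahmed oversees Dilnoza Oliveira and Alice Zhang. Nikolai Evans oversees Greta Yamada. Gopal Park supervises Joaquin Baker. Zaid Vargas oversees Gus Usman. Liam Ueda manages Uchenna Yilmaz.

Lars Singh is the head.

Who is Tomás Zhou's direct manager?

Tomás Zhou reports directly to Zelda Martin.

Zelda Martin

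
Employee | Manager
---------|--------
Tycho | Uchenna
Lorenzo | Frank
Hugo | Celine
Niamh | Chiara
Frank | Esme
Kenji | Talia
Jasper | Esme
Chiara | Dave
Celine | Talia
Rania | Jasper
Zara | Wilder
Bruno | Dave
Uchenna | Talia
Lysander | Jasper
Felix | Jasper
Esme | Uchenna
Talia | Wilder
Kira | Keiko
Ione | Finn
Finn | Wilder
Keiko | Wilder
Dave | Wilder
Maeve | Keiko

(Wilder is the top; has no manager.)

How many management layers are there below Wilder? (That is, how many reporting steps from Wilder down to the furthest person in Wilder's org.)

The longest chain under Wilder runs Wilder → Talia → Uchenna → Esme → Frank → Lorenzo, which is 5 levels below Wilder.

5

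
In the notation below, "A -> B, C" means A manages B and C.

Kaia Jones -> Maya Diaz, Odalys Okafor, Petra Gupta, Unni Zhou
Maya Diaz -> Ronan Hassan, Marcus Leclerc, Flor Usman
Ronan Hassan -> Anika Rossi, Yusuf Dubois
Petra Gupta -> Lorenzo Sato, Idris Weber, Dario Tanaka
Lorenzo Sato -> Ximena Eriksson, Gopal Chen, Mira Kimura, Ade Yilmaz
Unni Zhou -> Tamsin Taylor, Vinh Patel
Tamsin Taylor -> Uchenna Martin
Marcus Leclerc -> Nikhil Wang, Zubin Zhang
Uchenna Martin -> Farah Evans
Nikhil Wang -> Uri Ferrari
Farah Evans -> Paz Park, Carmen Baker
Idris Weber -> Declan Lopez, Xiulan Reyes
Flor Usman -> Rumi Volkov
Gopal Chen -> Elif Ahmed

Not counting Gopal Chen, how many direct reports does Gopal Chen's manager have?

3

Gopal Chen reports to Lorenzo Sato. Lorenzo Sato's other direct reports are Ximena Eriksson, Mira Kimura, Ade Yilmaz — 3 peers.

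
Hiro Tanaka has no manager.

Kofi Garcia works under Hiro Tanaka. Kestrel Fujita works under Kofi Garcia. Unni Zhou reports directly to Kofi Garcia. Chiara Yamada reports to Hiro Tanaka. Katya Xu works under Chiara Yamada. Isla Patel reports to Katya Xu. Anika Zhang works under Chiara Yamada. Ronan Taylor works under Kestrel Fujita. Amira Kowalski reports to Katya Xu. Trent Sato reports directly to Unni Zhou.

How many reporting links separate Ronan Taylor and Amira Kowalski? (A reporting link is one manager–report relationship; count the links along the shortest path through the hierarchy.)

Ronan Taylor is 3 levels below Hiro Tanaka, and Amira Kowalski is 3 levels below Hiro Tanaka (their lowest common manager). The shortest path runs up from Ronan Taylor to Hiro Tanaka and back down to Amira Kowalski: 3 + 3 = 6 links.

6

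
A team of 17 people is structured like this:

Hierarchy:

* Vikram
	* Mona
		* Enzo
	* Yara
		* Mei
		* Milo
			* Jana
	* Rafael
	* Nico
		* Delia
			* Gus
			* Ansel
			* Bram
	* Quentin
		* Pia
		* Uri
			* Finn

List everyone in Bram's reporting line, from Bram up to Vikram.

Bram reports to Delia. Delia reports to Nico. Nico reports to Vikram. Vikram is at the top.

Bram -> Delia -> Nico -> Vikram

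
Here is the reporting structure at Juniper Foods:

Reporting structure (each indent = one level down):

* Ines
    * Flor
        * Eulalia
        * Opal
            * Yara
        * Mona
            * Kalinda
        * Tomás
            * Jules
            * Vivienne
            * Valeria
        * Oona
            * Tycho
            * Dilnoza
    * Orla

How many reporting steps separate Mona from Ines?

2

Chain from Mona up to Ines: Mona → Flor → Ines. That is 2 steps up, so Mona is 2 levels below Ines.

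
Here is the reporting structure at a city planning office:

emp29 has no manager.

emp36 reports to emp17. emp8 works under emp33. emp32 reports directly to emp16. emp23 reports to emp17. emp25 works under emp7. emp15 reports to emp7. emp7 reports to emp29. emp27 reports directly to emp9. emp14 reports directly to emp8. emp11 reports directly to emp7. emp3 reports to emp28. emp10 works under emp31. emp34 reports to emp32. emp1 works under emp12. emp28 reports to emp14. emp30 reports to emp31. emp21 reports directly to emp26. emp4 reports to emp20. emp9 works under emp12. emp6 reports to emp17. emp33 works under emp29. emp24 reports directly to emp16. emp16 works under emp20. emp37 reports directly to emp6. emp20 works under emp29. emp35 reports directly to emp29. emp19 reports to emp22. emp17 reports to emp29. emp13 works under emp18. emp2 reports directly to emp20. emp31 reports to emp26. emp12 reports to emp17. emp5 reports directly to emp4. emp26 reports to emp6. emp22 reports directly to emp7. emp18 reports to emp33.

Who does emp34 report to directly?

emp32

emp34 reports directly to emp32.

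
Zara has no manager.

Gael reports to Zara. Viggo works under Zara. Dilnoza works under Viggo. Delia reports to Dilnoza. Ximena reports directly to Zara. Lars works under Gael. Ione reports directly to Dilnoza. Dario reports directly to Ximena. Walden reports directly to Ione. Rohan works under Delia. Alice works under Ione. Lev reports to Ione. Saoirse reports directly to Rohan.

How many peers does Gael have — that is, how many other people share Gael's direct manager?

Gael reports to Zara. Zara's other direct reports are Viggo, Ximena — 2 peers.

2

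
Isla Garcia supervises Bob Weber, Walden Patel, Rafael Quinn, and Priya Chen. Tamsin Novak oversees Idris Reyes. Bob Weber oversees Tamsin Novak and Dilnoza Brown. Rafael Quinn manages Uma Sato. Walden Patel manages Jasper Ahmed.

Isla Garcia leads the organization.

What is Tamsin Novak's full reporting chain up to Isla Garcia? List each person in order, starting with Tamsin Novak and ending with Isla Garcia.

Tamsin Novak reports to Bob Weber. Bob Weber reports to Isla Garcia. Isla Garcia is at the top.

Tamsin Novak -> Bob Weber -> Isla Garcia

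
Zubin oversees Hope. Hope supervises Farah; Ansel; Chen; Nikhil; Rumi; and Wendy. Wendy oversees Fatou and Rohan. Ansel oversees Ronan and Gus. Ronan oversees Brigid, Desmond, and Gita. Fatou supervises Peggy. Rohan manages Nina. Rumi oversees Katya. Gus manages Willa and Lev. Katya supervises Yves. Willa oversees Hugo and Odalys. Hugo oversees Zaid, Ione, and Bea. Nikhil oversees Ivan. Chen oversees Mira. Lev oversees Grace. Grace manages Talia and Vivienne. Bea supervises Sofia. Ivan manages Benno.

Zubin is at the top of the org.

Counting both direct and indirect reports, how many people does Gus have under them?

11

Gus directly manages Willa, Lev. Under Willa: Odalys, Hugo, Zaid, Bea, Sofia, Ione (6). Under Lev: Grace, Vivienne, Talia (3). So Gus's organization is 2 direct reports plus everyone under them: 7 + 4 = 11.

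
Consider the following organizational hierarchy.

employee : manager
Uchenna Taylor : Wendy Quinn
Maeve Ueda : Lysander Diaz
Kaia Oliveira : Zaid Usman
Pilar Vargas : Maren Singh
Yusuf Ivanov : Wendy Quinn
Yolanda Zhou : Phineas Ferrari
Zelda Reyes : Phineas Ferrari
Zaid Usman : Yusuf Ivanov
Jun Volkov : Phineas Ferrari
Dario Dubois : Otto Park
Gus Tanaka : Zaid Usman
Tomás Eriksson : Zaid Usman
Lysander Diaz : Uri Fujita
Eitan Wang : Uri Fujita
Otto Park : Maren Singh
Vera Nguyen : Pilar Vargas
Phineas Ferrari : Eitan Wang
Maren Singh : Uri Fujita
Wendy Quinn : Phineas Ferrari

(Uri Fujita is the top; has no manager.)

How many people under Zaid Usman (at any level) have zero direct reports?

3

The people in Zaid Usman's organization with no one reporting to them are Gus Tanaka, Tomás Eriksson, Kaia Oliveira. That is 3.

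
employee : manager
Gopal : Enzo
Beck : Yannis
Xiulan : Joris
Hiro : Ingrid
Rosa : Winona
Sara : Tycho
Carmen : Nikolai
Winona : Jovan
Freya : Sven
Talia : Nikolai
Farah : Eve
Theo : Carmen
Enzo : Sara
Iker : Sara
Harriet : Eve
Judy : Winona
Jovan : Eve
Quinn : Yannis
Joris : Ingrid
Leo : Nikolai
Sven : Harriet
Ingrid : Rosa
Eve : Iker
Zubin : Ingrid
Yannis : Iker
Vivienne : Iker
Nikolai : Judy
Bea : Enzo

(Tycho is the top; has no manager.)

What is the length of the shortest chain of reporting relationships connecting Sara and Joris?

7

Joris is in Sara's organization: the chain from Joris up to Sara is Joris → Ingrid → Rosa → Winona → Jovan → Eve → Iker → Sara, which is 7 links.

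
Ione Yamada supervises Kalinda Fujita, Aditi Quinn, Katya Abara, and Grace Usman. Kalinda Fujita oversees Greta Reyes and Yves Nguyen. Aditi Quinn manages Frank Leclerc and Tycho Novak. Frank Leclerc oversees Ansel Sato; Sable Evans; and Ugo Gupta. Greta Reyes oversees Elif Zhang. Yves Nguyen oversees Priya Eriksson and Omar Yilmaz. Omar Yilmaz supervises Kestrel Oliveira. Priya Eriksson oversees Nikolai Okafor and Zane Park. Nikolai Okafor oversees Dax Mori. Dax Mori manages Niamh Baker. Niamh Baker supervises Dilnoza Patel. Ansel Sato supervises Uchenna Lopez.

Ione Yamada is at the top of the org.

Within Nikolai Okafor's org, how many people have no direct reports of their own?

1

The only person in Nikolai Okafor's organization with no one reporting to them is Dilnoza Patel. That is 1.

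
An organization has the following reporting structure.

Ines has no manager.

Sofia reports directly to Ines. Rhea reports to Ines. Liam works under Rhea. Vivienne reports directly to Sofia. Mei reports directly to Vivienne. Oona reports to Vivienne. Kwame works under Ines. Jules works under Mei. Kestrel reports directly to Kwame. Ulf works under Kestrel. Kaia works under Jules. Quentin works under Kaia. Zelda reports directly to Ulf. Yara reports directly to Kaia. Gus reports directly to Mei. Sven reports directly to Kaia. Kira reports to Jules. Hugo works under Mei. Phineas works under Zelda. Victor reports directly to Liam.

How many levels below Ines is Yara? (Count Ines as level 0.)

6

Chain from Yara up to Ines: Yara → Kaia → Jules → Mei → Vivienne → Sofia → Ines. That is 6 steps up, so Yara is 6 levels below Ines.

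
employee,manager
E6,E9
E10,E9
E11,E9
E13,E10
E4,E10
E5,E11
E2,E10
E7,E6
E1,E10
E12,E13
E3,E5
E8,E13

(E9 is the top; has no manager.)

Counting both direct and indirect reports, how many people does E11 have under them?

2

E11 directly manages E5. Under E5: E3 (1). That's 2 in total.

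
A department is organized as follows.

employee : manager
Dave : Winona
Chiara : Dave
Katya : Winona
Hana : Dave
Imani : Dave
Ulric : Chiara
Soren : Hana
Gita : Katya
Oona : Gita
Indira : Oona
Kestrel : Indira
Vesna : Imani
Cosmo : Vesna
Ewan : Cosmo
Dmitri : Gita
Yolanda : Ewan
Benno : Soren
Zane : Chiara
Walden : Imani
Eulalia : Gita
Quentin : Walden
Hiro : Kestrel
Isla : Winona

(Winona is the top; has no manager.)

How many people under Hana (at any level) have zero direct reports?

1

The only person in Hana's organization with no one reporting to them is Benno. That is 1.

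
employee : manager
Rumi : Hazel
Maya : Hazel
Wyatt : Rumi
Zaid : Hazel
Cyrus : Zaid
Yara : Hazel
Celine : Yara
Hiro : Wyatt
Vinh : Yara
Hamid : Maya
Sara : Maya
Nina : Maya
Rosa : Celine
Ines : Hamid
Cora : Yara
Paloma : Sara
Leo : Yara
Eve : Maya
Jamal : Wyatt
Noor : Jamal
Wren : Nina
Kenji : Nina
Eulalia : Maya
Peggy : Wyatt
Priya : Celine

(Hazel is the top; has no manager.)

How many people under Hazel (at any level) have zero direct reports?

The people in Hazel's organization with no one reporting to them are Leo, Cora, Vinh, Priya, Rosa, Cyrus, Eulalia, Eve, Kenji, Wren, Paloma, Ines, Peggy, Noor, Hiro. That is 15.

15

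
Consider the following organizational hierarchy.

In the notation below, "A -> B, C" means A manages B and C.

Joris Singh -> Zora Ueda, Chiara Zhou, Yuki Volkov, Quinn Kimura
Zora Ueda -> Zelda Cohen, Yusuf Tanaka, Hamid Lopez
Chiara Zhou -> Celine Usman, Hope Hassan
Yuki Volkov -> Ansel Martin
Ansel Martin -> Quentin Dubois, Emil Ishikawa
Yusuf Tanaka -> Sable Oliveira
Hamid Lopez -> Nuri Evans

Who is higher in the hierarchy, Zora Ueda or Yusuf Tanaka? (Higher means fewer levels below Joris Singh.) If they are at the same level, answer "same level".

Zora Ueda

Zora Ueda is 1 level below Joris Singh; Yusuf Tanaka is 2. Zora Ueda is higher.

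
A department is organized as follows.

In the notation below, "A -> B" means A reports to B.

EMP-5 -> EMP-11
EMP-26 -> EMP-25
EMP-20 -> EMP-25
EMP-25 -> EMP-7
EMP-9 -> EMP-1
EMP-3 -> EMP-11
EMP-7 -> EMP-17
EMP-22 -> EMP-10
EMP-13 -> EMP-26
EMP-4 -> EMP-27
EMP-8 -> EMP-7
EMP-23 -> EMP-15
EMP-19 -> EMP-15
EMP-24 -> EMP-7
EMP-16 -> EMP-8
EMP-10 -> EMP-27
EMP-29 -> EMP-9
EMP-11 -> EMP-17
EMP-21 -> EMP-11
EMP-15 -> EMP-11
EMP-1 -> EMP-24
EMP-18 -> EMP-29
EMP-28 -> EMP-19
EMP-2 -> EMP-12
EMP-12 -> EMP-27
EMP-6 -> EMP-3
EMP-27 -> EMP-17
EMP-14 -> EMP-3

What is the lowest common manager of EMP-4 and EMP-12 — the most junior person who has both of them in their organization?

EMP-27

EMP-4's chain of managers is EMP-27, EMP-17. EMP-12's chain of managers is EMP-27, EMP-17. The first manager that appears in both chains is EMP-27.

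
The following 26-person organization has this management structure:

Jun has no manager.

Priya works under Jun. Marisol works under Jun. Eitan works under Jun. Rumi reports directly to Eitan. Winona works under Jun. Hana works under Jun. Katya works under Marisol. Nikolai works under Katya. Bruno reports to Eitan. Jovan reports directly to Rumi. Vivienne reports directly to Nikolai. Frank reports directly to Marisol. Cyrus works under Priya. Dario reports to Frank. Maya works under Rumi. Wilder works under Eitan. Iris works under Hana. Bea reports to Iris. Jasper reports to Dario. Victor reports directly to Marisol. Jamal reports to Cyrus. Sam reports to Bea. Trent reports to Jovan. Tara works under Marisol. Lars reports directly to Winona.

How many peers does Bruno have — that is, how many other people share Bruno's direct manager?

2

Bruno reports to Eitan. Eitan's other direct reports are Rumi, Wilder — 2 peers.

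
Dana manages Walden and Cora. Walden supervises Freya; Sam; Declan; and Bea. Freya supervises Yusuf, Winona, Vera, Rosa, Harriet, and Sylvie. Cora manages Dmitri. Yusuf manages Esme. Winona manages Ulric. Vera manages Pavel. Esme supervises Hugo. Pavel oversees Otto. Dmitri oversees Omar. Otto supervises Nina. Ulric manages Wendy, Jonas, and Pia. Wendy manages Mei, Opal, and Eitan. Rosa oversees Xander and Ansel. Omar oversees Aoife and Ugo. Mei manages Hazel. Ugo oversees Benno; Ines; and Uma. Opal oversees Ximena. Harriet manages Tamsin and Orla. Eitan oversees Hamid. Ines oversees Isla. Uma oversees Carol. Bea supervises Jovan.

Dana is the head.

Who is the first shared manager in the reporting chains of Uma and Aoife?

Uma's chain of managers is Ugo, Omar, Dmitri, Cora, Dana. Aoife's chain of managers is Omar, Dmitri, Cora, Dana. The first manager that appears in both chains is Omar.

Omar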